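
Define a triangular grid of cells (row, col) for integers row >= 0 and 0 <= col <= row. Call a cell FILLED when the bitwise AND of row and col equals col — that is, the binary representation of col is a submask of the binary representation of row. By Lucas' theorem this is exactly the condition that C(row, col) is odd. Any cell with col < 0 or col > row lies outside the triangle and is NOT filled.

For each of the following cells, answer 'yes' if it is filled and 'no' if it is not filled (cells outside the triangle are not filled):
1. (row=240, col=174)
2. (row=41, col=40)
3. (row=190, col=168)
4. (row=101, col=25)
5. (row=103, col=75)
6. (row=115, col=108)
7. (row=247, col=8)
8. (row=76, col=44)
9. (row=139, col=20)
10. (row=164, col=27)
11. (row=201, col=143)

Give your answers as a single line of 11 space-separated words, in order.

Answer: no yes yes no no no no no no no no

Derivation:
(240,174): row=0b11110000, col=0b10101110, row AND col = 0b10100000 = 160; 160 != 174 -> empty
(41,40): row=0b101001, col=0b101000, row AND col = 0b101000 = 40; 40 == 40 -> filled
(190,168): row=0b10111110, col=0b10101000, row AND col = 0b10101000 = 168; 168 == 168 -> filled
(101,25): row=0b1100101, col=0b11001, row AND col = 0b1 = 1; 1 != 25 -> empty
(103,75): row=0b1100111, col=0b1001011, row AND col = 0b1000011 = 67; 67 != 75 -> empty
(115,108): row=0b1110011, col=0b1101100, row AND col = 0b1100000 = 96; 96 != 108 -> empty
(247,8): row=0b11110111, col=0b1000, row AND col = 0b0 = 0; 0 != 8 -> empty
(76,44): row=0b1001100, col=0b101100, row AND col = 0b1100 = 12; 12 != 44 -> empty
(139,20): row=0b10001011, col=0b10100, row AND col = 0b0 = 0; 0 != 20 -> empty
(164,27): row=0b10100100, col=0b11011, row AND col = 0b0 = 0; 0 != 27 -> empty
(201,143): row=0b11001001, col=0b10001111, row AND col = 0b10001001 = 137; 137 != 143 -> empty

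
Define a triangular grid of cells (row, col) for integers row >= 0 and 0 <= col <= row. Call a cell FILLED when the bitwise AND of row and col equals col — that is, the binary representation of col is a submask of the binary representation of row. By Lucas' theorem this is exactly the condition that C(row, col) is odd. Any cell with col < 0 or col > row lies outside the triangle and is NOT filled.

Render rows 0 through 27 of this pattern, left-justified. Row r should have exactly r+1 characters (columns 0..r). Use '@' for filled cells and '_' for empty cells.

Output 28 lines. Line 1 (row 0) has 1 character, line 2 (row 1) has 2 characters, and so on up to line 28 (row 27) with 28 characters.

r0=0: @
r1=1: @@
r2=10: @_@
r3=11: @@@@
r4=100: @___@
r5=101: @@__@@
r6=110: @_@_@_@
r7=111: @@@@@@@@
r8=1000: @_______@
r9=1001: @@______@@
r10=1010: @_@_____@_@
r11=1011: @@@@____@@@@
r12=1100: @___@___@___@
r13=1101: @@__@@__@@__@@
r14=1110: @_@_@_@_@_@_@_@
r15=1111: @@@@@@@@@@@@@@@@
r16=10000: @_______________@
r17=10001: @@______________@@
r18=10010: @_@_____________@_@
r19=10011: @@@@____________@@@@
r20=10100: @___@___________@___@
r21=10101: @@__@@__________@@__@@
r22=10110: @_@_@_@_________@_@_@_@
r23=10111: @@@@@@@@________@@@@@@@@
r24=11000: @_______@_______@_______@
r25=11001: @@______@@______@@______@@
r26=11010: @_@_____@_@_____@_@_____@_@
r27=11011: @@@@____@@@@____@@@@____@@@@

Answer: @
@@
@_@
@@@@
@___@
@@__@@
@_@_@_@
@@@@@@@@
@_______@
@@______@@
@_@_____@_@
@@@@____@@@@
@___@___@___@
@@__@@__@@__@@
@_@_@_@_@_@_@_@
@@@@@@@@@@@@@@@@
@_______________@
@@______________@@
@_@_____________@_@
@@@@____________@@@@
@___@___________@___@
@@__@@__________@@__@@
@_@_@_@_________@_@_@_@
@@@@@@@@________@@@@@@@@
@_______@_______@_______@
@@______@@______@@______@@
@_@_____@_@_____@_@_____@_@
@@@@____@@@@____@@@@____@@@@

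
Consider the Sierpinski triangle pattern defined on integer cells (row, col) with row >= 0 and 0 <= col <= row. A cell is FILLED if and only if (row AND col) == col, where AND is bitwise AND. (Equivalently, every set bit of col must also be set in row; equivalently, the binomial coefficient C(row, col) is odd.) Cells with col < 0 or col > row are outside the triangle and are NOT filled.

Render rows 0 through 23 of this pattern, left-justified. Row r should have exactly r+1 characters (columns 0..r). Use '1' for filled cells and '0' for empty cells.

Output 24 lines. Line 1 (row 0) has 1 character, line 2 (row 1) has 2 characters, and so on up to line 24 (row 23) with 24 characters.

r0=0: 1
r1=1: 11
r2=10: 101
r3=11: 1111
r4=100: 10001
r5=101: 110011
r6=110: 1010101
r7=111: 11111111
r8=1000: 100000001
r9=1001: 1100000011
r10=1010: 10100000101
r11=1011: 111100001111
r12=1100: 1000100010001
r13=1101: 11001100110011
r14=1110: 101010101010101
r15=1111: 1111111111111111
r16=10000: 10000000000000001
r17=10001: 110000000000000011
r18=10010: 1010000000000000101
r19=10011: 11110000000000001111
r20=10100: 100010000000000010001
r21=10101: 1100110000000000110011
r22=10110: 10101010000000001010101
r23=10111: 111111110000000011111111

Answer: 1
11
101
1111
10001
110011
1010101
11111111
100000001
1100000011
10100000101
111100001111
1000100010001
11001100110011
101010101010101
1111111111111111
10000000000000001
110000000000000011
1010000000000000101
11110000000000001111
100010000000000010001
1100110000000000110011
10101010000000001010101
111111110000000011111111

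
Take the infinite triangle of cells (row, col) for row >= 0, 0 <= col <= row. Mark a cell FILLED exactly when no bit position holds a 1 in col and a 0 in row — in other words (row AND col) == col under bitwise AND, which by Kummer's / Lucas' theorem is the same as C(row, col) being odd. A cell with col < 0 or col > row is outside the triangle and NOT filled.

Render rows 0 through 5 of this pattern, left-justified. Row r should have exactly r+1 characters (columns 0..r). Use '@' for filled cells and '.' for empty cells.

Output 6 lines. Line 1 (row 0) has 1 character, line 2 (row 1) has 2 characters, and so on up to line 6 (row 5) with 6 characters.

Answer: @
@@
@.@
@@@@
@...@
@@..@@

Derivation:
r0=0: @
r1=1: @@
r2=10: @.@
r3=11: @@@@
r4=100: @...@
r5=101: @@..@@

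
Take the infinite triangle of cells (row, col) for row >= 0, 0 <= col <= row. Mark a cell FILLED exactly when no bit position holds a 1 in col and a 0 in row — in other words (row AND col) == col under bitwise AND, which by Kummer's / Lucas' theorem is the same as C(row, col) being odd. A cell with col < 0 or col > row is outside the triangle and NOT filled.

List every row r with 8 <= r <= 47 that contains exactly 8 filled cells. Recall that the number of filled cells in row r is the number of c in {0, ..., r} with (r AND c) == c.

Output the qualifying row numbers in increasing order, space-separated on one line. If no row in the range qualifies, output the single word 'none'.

Answer: 11 13 14 19 21 22 25 26 28 35 37 38 41 42 44

Derivation:
Row r has 2^popcount(r) filled cells, so we need popcount(r) = log2(8) = 3.
Scan r = 8..47 and keep those with exactly 3 one-bits:
r=8=1000 popcount=1 -> skip
r=9=1001 popcount=2 -> skip
r=10=1010 popcount=2 -> skip
r=11=1011 popcount=3 -> KEEP
r=12=1100 popcount=2 -> skip
r=13=1101 popcount=3 -> KEEP
r=14=1110 popcount=3 -> KEEP
r=15=1111 popcount=4 -> skip
r=16=10000 popcount=1 -> skip
r=17=10001 popcount=2 -> skip
r=18=10010 popcount=2 -> skip
r=19=10011 popcount=3 -> KEEP
r=20=10100 popcount=2 -> skip
r=21=10101 popcount=3 -> KEEP
r=22=10110 popcount=3 -> KEEP
r=23=10111 popcount=4 -> skip
r=24=11000 popcount=2 -> skip
r=25=11001 popcount=3 -> KEEP
r=26=11010 popcount=3 -> KEEP
r=27=11011 popcount=4 -> skip
r=28=11100 popcount=3 -> KEEP
r=29=11101 popcount=4 -> skip
r=30=11110 popcount=4 -> skip
r=31=11111 popcount=5 -> skip
r=32=100000 popcount=1 -> skip
r=33=100001 popcount=2 -> skip
r=34=100010 popcount=2 -> skip
r=35=100011 popcount=3 -> KEEP
r=36=100100 popcount=2 -> skip
r=37=100101 popcount=3 -> KEEP
r=38=100110 popcount=3 -> KEEP
r=39=100111 popcount=4 -> skip
r=40=101000 popcount=2 -> skip
r=41=101001 popcount=3 -> KEEP
r=42=101010 popcount=3 -> KEEP
r=43=101011 popcount=4 -> skip
r=44=101100 popcount=3 -> KEEP
r=45=101101 popcount=4 -> skip
r=46=101110 popcount=4 -> skip
r=47=101111 popcount=5 -> skip
Kept rows: 11 13 14 19 21 22 25 26 28 35 37 38 41 42 44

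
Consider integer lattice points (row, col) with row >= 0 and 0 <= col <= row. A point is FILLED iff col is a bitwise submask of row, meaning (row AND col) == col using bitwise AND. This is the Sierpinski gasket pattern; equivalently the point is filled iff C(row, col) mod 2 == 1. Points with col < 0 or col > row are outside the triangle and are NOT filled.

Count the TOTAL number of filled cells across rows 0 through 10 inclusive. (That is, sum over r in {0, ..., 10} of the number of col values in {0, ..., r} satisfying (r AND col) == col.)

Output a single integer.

r0=0 pc0: +1 =1
r1=1 pc1: +2 =3
r2=10 pc1: +2 =5
r3=11 pc2: +4 =9
r4=100 pc1: +2 =11
r5=101 pc2: +4 =15
r6=110 pc2: +4 =19
r7=111 pc3: +8 =27
r8=1000 pc1: +2 =29
r9=1001 pc2: +4 =33
r10=1010 pc2: +4 =37

Answer: 37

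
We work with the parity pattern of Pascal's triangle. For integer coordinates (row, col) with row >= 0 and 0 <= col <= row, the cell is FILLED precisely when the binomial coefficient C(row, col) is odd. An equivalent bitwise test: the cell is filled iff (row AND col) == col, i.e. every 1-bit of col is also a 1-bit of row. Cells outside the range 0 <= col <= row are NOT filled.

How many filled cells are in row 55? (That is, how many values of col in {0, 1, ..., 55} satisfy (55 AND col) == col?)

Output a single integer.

55 in binary = 110111
popcount(55) = number of 1-bits in 110111 = 5
A col c satisfies (55 AND c) == c iff every set bit of c is also set in 55; each of the 5 set bits of 55 can independently be on or off in c.
count = 2^5 = 32

Answer: 32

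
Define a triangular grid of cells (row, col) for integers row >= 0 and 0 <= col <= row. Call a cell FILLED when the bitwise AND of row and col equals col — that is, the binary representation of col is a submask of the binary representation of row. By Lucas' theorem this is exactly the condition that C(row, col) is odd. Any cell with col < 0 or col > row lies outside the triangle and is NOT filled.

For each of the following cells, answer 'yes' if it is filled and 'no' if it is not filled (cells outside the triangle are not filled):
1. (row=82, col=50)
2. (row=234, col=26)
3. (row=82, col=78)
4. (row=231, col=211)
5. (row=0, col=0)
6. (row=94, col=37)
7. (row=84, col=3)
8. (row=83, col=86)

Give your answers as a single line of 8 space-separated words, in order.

(82,50): row=0b1010010, col=0b110010, row AND col = 0b10010 = 18; 18 != 50 -> empty
(234,26): row=0b11101010, col=0b11010, row AND col = 0b1010 = 10; 10 != 26 -> empty
(82,78): row=0b1010010, col=0b1001110, row AND col = 0b1000010 = 66; 66 != 78 -> empty
(231,211): row=0b11100111, col=0b11010011, row AND col = 0b11000011 = 195; 195 != 211 -> empty
(0,0): row=0b0, col=0b0, row AND col = 0b0 = 0; 0 == 0 -> filled
(94,37): row=0b1011110, col=0b100101, row AND col = 0b100 = 4; 4 != 37 -> empty
(84,3): row=0b1010100, col=0b11, row AND col = 0b0 = 0; 0 != 3 -> empty
(83,86): col outside [0, 83] -> not filled

Answer: no no no no yes no no no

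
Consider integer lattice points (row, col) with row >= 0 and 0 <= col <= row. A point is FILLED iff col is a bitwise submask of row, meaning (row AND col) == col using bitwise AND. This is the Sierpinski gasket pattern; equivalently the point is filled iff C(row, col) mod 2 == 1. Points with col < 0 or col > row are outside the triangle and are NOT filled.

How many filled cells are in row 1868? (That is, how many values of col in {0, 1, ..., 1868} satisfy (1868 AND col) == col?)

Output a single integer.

Answer: 64

Derivation:
1868 in binary = 11101001100
popcount(1868) = number of 1-bits in 11101001100 = 6
A col c satisfies (1868 AND c) == c iff every set bit of c is also set in 1868; each of the 6 set bits of 1868 can independently be on or off in c.
count = 2^6 = 64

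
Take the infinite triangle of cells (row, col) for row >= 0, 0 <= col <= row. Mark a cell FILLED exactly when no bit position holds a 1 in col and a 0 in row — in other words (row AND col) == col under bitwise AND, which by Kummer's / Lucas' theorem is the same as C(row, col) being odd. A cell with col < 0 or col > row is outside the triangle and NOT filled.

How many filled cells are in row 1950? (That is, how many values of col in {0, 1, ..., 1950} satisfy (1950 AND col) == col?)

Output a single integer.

Answer: 256

Derivation:
1950 in binary = 11110011110
popcount(1950) = number of 1-bits in 11110011110 = 8
A col c satisfies (1950 AND c) == c iff every set bit of c is also set in 1950; each of the 8 set bits of 1950 can independently be on or off in c.
count = 2^8 = 256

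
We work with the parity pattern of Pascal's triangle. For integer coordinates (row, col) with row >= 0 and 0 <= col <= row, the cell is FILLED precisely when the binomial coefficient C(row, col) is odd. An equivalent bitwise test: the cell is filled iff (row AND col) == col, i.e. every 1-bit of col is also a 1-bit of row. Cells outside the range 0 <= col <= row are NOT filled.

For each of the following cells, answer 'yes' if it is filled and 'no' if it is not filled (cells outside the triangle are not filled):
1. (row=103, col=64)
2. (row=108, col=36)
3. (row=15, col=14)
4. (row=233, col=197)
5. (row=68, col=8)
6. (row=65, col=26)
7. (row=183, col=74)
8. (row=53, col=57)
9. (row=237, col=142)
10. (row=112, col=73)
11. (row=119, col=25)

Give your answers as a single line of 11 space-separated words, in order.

(103,64): row=0b1100111, col=0b1000000, row AND col = 0b1000000 = 64; 64 == 64 -> filled
(108,36): row=0b1101100, col=0b100100, row AND col = 0b100100 = 36; 36 == 36 -> filled
(15,14): row=0b1111, col=0b1110, row AND col = 0b1110 = 14; 14 == 14 -> filled
(233,197): row=0b11101001, col=0b11000101, row AND col = 0b11000001 = 193; 193 != 197 -> empty
(68,8): row=0b1000100, col=0b1000, row AND col = 0b0 = 0; 0 != 8 -> empty
(65,26): row=0b1000001, col=0b11010, row AND col = 0b0 = 0; 0 != 26 -> empty
(183,74): row=0b10110111, col=0b1001010, row AND col = 0b10 = 2; 2 != 74 -> empty
(53,57): col outside [0, 53] -> not filled
(237,142): row=0b11101101, col=0b10001110, row AND col = 0b10001100 = 140; 140 != 142 -> empty
(112,73): row=0b1110000, col=0b1001001, row AND col = 0b1000000 = 64; 64 != 73 -> empty
(119,25): row=0b1110111, col=0b11001, row AND col = 0b10001 = 17; 17 != 25 -> empty

Answer: yes yes yes no no no no no no no no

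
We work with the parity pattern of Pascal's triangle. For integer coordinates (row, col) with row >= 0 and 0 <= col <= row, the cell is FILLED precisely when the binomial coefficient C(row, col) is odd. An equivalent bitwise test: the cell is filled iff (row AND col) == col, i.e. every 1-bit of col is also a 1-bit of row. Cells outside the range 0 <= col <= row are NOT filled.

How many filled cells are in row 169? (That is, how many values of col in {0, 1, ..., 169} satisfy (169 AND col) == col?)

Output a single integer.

Answer: 16

Derivation:
169 in binary = 10101001
popcount(169) = number of 1-bits in 10101001 = 4
A col c satisfies (169 AND c) == c iff every set bit of c is also set in 169; each of the 4 set bits of 169 can independently be on or off in c.
count = 2^4 = 16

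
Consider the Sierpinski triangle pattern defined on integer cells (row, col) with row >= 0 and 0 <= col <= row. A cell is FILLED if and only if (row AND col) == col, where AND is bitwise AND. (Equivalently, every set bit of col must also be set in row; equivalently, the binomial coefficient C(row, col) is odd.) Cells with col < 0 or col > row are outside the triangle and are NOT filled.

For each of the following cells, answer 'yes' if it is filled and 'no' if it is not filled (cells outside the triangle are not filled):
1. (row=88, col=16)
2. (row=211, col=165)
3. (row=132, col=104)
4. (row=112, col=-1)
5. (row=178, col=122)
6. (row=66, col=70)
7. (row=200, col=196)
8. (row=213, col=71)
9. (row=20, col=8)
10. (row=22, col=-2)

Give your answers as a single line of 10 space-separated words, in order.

Answer: yes no no no no no no no no no

Derivation:
(88,16): row=0b1011000, col=0b10000, row AND col = 0b10000 = 16; 16 == 16 -> filled
(211,165): row=0b11010011, col=0b10100101, row AND col = 0b10000001 = 129; 129 != 165 -> empty
(132,104): row=0b10000100, col=0b1101000, row AND col = 0b0 = 0; 0 != 104 -> empty
(112,-1): col outside [0, 112] -> not filled
(178,122): row=0b10110010, col=0b1111010, row AND col = 0b110010 = 50; 50 != 122 -> empty
(66,70): col outside [0, 66] -> not filled
(200,196): row=0b11001000, col=0b11000100, row AND col = 0b11000000 = 192; 192 != 196 -> empty
(213,71): row=0b11010101, col=0b1000111, row AND col = 0b1000101 = 69; 69 != 71 -> empty
(20,8): row=0b10100, col=0b1000, row AND col = 0b0 = 0; 0 != 8 -> empty
(22,-2): col outside [0, 22] -> not filled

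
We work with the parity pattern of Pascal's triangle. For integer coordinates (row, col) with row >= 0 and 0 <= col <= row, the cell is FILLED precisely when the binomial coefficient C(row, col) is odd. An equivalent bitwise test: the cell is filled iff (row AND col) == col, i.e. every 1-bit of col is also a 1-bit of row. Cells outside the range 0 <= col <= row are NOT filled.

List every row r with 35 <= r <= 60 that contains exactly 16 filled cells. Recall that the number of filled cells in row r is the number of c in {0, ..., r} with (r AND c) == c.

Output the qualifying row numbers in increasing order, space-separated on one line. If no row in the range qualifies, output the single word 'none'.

Answer: 39 43 45 46 51 53 54 57 58 60

Derivation:
Row r has 2^popcount(r) filled cells, so we need popcount(r) = log2(16) = 4.
Scan r = 35..60 and keep those with exactly 4 one-bits:
r=35=100011 popcount=3 -> skip
r=36=100100 popcount=2 -> skip
r=37=100101 popcount=3 -> skip
r=38=100110 popcount=3 -> skip
r=39=100111 popcount=4 -> KEEP
r=40=101000 popcount=2 -> skip
r=41=101001 popcount=3 -> skip
r=42=101010 popcount=3 -> skip
r=43=101011 popcount=4 -> KEEP
r=44=101100 popcount=3 -> skip
r=45=101101 popcount=4 -> KEEP
r=46=101110 popcount=4 -> KEEP
r=47=101111 popcount=5 -> skip
r=48=110000 popcount=2 -> skip
r=49=110001 popcount=3 -> skip
r=50=110010 popcount=3 -> skip
r=51=110011 popcount=4 -> KEEP
r=52=110100 popcount=3 -> skip
r=53=110101 popcount=4 -> KEEP
r=54=110110 popcount=4 -> KEEP
r=55=110111 popcount=5 -> skip
r=56=111000 popcount=3 -> skip
r=57=111001 popcount=4 -> KEEP
r=58=111010 popcount=4 -> KEEP
r=59=111011 popcount=5 -> skip
r=60=111100 popcount=4 -> KEEP
Kept rows: 39 43 45 46 51 53 54 57 58 60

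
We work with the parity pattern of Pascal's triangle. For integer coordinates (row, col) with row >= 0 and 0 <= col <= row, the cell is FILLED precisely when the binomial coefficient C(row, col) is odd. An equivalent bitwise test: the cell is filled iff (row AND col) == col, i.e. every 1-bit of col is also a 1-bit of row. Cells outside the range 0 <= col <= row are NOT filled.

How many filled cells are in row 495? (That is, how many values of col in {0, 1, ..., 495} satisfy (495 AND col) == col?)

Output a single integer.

495 in binary = 111101111
popcount(495) = number of 1-bits in 111101111 = 8
A col c satisfies (495 AND c) == c iff every set bit of c is also set in 495; each of the 8 set bits of 495 can independently be on or off in c.
count = 2^8 = 256

Answer: 256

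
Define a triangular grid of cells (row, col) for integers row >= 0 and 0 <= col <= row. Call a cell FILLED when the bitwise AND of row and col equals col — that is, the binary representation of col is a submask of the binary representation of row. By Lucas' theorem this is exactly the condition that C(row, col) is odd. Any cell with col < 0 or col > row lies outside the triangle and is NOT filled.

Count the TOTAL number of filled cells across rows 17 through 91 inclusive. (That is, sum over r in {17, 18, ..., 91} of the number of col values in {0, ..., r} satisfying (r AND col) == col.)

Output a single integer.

r17=10001 pc2: +4 =4
r18=10010 pc2: +4 =8
r19=10011 pc3: +8 =16
r20=10100 pc2: +4 =20
r21=10101 pc3: +8 =28
r22=10110 pc3: +8 =36
r23=10111 pc4: +16 =52
r24=11000 pc2: +4 =56
r25=11001 pc3: +8 =64
r26=11010 pc3: +8 =72
r27=11011 pc4: +16 =88
r28=11100 pc3: +8 =96
r29=11101 pc4: +16 =112
r30=11110 pc4: +16 =128
r31=11111 pc5: +32 =160
r32=100000 pc1: +2 =162
r33=100001 pc2: +4 =166
r34=100010 pc2: +4 =170
r35=100011 pc3: +8 =178
r36=100100 pc2: +4 =182
r37=100101 pc3: +8 =190
r38=100110 pc3: +8 =198
r39=100111 pc4: +16 =214
r40=101000 pc2: +4 =218
r41=101001 pc3: +8 =226
r42=101010 pc3: +8 =234
r43=101011 pc4: +16 =250
r44=101100 pc3: +8 =258
r45=101101 pc4: +16 =274
r46=101110 pc4: +16 =290
r47=101111 pc5: +32 =322
r48=110000 pc2: +4 =326
r49=110001 pc3: +8 =334
r50=110010 pc3: +8 =342
r51=110011 pc4: +16 =358
r52=110100 pc3: +8 =366
r53=110101 pc4: +16 =382
r54=110110 pc4: +16 =398
r55=110111 pc5: +32 =430
r56=111000 pc3: +8 =438
r57=111001 pc4: +16 =454
r58=111010 pc4: +16 =470
r59=111011 pc5: +32 =502
r60=111100 pc4: +16 =518
r61=111101 pc5: +32 =550
r62=111110 pc5: +32 =582
r63=111111 pc6: +64 =646
r64=1000000 pc1: +2 =648
r65=1000001 pc2: +4 =652
r66=1000010 pc2: +4 =656
r67=1000011 pc3: +8 =664
r68=1000100 pc2: +4 =668
r69=1000101 pc3: +8 =676
r70=1000110 pc3: +8 =684
r71=1000111 pc4: +16 =700
r72=1001000 pc2: +4 =704
r73=1001001 pc3: +8 =712
r74=1001010 pc3: +8 =720
r75=1001011 pc4: +16 =736
r76=1001100 pc3: +8 =744
r77=1001101 pc4: +16 =760
r78=1001110 pc4: +16 =776
r79=1001111 pc5: +32 =808
r80=1010000 pc2: +4 =812
r81=1010001 pc3: +8 =820
r82=1010010 pc3: +8 =828
r83=1010011 pc4: +16 =844
r84=1010100 pc3: +8 =852
r85=1010101 pc4: +16 =868
r86=1010110 pc4: +16 =884
r87=1010111 pc5: +32 =916
r88=1011000 pc3: +8 =924
r89=1011001 pc4: +16 =940
r90=1011010 pc4: +16 =956
r91=1011011 pc5: +32 =988

Answer: 988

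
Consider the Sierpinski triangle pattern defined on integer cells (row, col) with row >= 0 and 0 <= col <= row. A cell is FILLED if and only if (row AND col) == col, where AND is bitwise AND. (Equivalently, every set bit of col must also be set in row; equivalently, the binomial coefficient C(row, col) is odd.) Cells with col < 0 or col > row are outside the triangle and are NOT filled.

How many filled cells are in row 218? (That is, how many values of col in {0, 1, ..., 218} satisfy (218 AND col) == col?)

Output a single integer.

Answer: 32

Derivation:
218 in binary = 11011010
popcount(218) = number of 1-bits in 11011010 = 5
A col c satisfies (218 AND c) == c iff every set bit of c is also set in 218; each of the 5 set bits of 218 can independently be on or off in c.
count = 2^5 = 32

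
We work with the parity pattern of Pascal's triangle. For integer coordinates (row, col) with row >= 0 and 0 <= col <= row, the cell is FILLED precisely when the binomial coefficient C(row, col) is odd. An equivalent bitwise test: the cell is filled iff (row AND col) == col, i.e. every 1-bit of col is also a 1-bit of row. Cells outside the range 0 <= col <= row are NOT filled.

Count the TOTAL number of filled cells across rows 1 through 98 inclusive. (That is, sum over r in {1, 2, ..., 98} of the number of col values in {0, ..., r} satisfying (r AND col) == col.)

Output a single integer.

Answer: 1234

Derivation:
r1=1 pc1: +2 =2
r2=10 pc1: +2 =4
r3=11 pc2: +4 =8
r4=100 pc1: +2 =10
r5=101 pc2: +4 =14
r6=110 pc2: +4 =18
r7=111 pc3: +8 =26
r8=1000 pc1: +2 =28
r9=1001 pc2: +4 =32
r10=1010 pc2: +4 =36
r11=1011 pc3: +8 =44
r12=1100 pc2: +4 =48
r13=1101 pc3: +8 =56
r14=1110 pc3: +8 =64
r15=1111 pc4: +16 =80
r16=10000 pc1: +2 =82
r17=10001 pc2: +4 =86
r18=10010 pc2: +4 =90
r19=10011 pc3: +8 =98
r20=10100 pc2: +4 =102
r21=10101 pc3: +8 =110
r22=10110 pc3: +8 =118
r23=10111 pc4: +16 =134
r24=11000 pc2: +4 =138
r25=11001 pc3: +8 =146
r26=11010 pc3: +8 =154
r27=11011 pc4: +16 =170
r28=11100 pc3: +8 =178
r29=11101 pc4: +16 =194
r30=11110 pc4: +16 =210
r31=11111 pc5: +32 =242
r32=100000 pc1: +2 =244
r33=100001 pc2: +4 =248
r34=100010 pc2: +4 =252
r35=100011 pc3: +8 =260
r36=100100 pc2: +4 =264
r37=100101 pc3: +8 =272
r38=100110 pc3: +8 =280
r39=100111 pc4: +16 =296
r40=101000 pc2: +4 =300
r41=101001 pc3: +8 =308
r42=101010 pc3: +8 =316
r43=101011 pc4: +16 =332
r44=101100 pc3: +8 =340
r45=101101 pc4: +16 =356
r46=101110 pc4: +16 =372
r47=101111 pc5: +32 =404
r48=110000 pc2: +4 =408
r49=110001 pc3: +8 =416
r50=110010 pc3: +8 =424
r51=110011 pc4: +16 =440
r52=110100 pc3: +8 =448
r53=110101 pc4: +16 =464
r54=110110 pc4: +16 =480
r55=110111 pc5: +32 =512
r56=111000 pc3: +8 =520
r57=111001 pc4: +16 =536
r58=111010 pc4: +16 =552
r59=111011 pc5: +32 =584
r60=111100 pc4: +16 =600
r61=111101 pc5: +32 =632
r62=111110 pc5: +32 =664
r63=111111 pc6: +64 =728
r64=1000000 pc1: +2 =730
r65=1000001 pc2: +4 =734
r66=1000010 pc2: +4 =738
r67=1000011 pc3: +8 =746
r68=1000100 pc2: +4 =750
r69=1000101 pc3: +8 =758
r70=1000110 pc3: +8 =766
r71=1000111 pc4: +16 =782
r72=1001000 pc2: +4 =786
r73=1001001 pc3: +8 =794
r74=1001010 pc3: +8 =802
r75=1001011 pc4: +16 =818
r76=1001100 pc3: +8 =826
r77=1001101 pc4: +16 =842
r78=1001110 pc4: +16 =858
r79=1001111 pc5: +32 =890
r80=1010000 pc2: +4 =894
r81=1010001 pc3: +8 =902
r82=1010010 pc3: +8 =910
r83=1010011 pc4: +16 =926
r84=1010100 pc3: +8 =934
r85=1010101 pc4: +16 =950
r86=1010110 pc4: +16 =966
r87=1010111 pc5: +32 =998
r88=1011000 pc3: +8 =1006
r89=1011001 pc4: +16 =1022
r90=1011010 pc4: +16 =1038
r91=1011011 pc5: +32 =1070
r92=1011100 pc4: +16 =1086
r93=1011101 pc5: +32 =1118
r94=1011110 pc5: +32 =1150
r95=1011111 pc6: +64 =1214
r96=1100000 pc2: +4 =1218
r97=1100001 pc3: +8 =1226
r98=1100010 pc3: +8 =1234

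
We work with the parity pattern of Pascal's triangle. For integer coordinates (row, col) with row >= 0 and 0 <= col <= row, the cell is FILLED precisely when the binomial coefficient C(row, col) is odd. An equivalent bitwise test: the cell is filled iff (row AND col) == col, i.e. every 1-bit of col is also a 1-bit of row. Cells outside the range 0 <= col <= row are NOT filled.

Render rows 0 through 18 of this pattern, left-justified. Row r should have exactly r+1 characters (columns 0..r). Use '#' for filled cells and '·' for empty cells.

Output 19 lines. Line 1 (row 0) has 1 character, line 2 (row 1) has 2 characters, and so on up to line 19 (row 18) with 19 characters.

Answer: #
##
#·#
####
#···#
##··##
#·#·#·#
########
#·······#
##······##
#·#·····#·#
####····####
#···#···#···#
##··##··##··##
#·#·#·#·#·#·#·#
################
#···············#
##··············##
#·#·············#·#

Derivation:
r0=0: #
r1=1: ##
r2=10: #·#
r3=11: ####
r4=100: #···#
r5=101: ##··##
r6=110: #·#·#·#
r7=111: ########
r8=1000: #·······#
r9=1001: ##······##
r10=1010: #·#·····#·#
r11=1011: ####····####
r12=1100: #···#···#···#
r13=1101: ##··##··##··##
r14=1110: #·#·#·#·#·#·#·#
r15=1111: ################
r16=10000: #···············#
r17=10001: ##··············##
r18=10010: #·#·············#·#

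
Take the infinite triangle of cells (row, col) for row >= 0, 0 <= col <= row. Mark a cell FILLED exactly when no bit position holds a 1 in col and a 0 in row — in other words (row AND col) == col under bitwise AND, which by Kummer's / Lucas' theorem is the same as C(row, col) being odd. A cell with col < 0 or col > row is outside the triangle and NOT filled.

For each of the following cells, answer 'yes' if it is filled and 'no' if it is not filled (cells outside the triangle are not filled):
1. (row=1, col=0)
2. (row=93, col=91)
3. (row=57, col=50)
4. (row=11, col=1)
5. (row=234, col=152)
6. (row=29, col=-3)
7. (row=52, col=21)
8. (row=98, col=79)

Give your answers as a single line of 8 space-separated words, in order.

(1,0): row=0b1, col=0b0, row AND col = 0b0 = 0; 0 == 0 -> filled
(93,91): row=0b1011101, col=0b1011011, row AND col = 0b1011001 = 89; 89 != 91 -> empty
(57,50): row=0b111001, col=0b110010, row AND col = 0b110000 = 48; 48 != 50 -> empty
(11,1): row=0b1011, col=0b1, row AND col = 0b1 = 1; 1 == 1 -> filled
(234,152): row=0b11101010, col=0b10011000, row AND col = 0b10001000 = 136; 136 != 152 -> empty
(29,-3): col outside [0, 29] -> not filled
(52,21): row=0b110100, col=0b10101, row AND col = 0b10100 = 20; 20 != 21 -> empty
(98,79): row=0b1100010, col=0b1001111, row AND col = 0b1000010 = 66; 66 != 79 -> empty

Answer: yes no no yes no no no no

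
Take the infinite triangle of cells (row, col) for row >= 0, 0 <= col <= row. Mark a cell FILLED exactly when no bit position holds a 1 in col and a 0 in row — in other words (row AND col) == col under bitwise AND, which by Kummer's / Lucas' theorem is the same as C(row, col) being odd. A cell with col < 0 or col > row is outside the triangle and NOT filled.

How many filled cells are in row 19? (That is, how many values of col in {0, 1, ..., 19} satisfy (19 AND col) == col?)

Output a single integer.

19 in binary = 10011
popcount(19) = number of 1-bits in 10011 = 3
A col c satisfies (19 AND c) == c iff every set bit of c is also set in 19; each of the 3 set bits of 19 can independently be on or off in c.
count = 2^3 = 8

Answer: 8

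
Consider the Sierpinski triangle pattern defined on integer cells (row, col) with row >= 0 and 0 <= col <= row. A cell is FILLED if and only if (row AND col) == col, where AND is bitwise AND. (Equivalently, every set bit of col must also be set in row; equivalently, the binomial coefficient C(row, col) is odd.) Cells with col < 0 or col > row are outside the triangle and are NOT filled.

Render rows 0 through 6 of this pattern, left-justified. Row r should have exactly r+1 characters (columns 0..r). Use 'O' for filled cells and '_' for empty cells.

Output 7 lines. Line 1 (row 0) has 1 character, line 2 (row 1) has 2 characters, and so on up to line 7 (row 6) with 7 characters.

Answer: O
OO
O_O
OOOO
O___O
OO__OO
O_O_O_O

Derivation:
r0=0: O
r1=1: OO
r2=10: O_O
r3=11: OOOO
r4=100: O___O
r5=101: OO__OO
r6=110: O_O_O_O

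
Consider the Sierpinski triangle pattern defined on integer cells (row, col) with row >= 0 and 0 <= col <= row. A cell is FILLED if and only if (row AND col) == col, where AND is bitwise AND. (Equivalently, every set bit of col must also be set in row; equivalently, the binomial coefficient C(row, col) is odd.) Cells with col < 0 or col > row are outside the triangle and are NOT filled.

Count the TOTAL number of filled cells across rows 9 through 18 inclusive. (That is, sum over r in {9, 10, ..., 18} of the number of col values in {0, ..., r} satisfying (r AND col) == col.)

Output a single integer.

Answer: 62

Derivation:
r9=1001 pc2: +4 =4
r10=1010 pc2: +4 =8
r11=1011 pc3: +8 =16
r12=1100 pc2: +4 =20
r13=1101 pc3: +8 =28
r14=1110 pc3: +8 =36
r15=1111 pc4: +16 =52
r16=10000 pc1: +2 =54
r17=10001 pc2: +4 =58
r18=10010 pc2: +4 =62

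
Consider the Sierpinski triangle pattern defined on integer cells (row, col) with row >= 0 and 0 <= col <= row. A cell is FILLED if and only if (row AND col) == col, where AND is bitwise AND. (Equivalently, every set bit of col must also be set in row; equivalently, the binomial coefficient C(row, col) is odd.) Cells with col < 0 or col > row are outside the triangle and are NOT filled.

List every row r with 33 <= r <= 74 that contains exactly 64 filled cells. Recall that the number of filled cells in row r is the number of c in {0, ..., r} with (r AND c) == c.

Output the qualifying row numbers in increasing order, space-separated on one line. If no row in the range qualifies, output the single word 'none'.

Answer: 63

Derivation:
Row r has 2^popcount(r) filled cells, so we need popcount(r) = log2(64) = 6.
Scan r = 33..74 and keep those with exactly 6 one-bits:
r=33=100001 popcount=2 -> skip
r=34=100010 popcount=2 -> skip
r=35=100011 popcount=3 -> skip
r=36=100100 popcount=2 -> skip
r=37=100101 popcount=3 -> skip
r=38=100110 popcount=3 -> skip
r=39=100111 popcount=4 -> skip
r=40=101000 popcount=2 -> skip
r=41=101001 popcount=3 -> skip
r=42=101010 popcount=3 -> skip
r=43=101011 popcount=4 -> skip
r=44=101100 popcount=3 -> skip
r=45=101101 popcount=4 -> skip
r=46=101110 popcount=4 -> skip
r=47=101111 popcount=5 -> skip
r=48=110000 popcount=2 -> skip
r=49=110001 popcount=3 -> skip
r=50=110010 popcount=3 -> skip
r=51=110011 popcount=4 -> skip
r=52=110100 popcount=3 -> skip
r=53=110101 popcount=4 -> skip
r=54=110110 popcount=4 -> skip
r=55=110111 popcount=5 -> skip
r=56=111000 popcount=3 -> skip
r=57=111001 popcount=4 -> skip
r=58=111010 popcount=4 -> skip
r=59=111011 popcount=5 -> skip
r=60=111100 popcount=4 -> skip
r=61=111101 popcount=5 -> skip
r=62=111110 popcount=5 -> skip
r=63=111111 popcount=6 -> KEEP
r=64=1000000 popcount=1 -> skip
r=65=1000001 popcount=2 -> skip
r=66=1000010 popcount=2 -> skip
r=67=1000011 popcount=3 -> skip
r=68=1000100 popcount=2 -> skip
r=69=1000101 popcount=3 -> skip
r=70=1000110 popcount=3 -> skip
r=71=1000111 popcount=4 -> skip
r=72=1001000 popcount=2 -> skip
r=73=1001001 popcount=3 -> skip
r=74=1001010 popcount=3 -> skip
Kept rows: 63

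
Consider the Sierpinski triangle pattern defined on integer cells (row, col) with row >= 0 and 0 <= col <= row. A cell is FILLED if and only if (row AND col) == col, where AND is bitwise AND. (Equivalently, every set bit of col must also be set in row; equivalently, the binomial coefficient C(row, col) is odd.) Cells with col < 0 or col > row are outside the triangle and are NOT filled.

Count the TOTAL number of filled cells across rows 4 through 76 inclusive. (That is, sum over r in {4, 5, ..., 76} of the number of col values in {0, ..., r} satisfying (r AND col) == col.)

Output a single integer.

r4=100 pc1: +2 =2
r5=101 pc2: +4 =6
r6=110 pc2: +4 =10
r7=111 pc3: +8 =18
r8=1000 pc1: +2 =20
r9=1001 pc2: +4 =24
r10=1010 pc2: +4 =28
r11=1011 pc3: +8 =36
r12=1100 pc2: +4 =40
r13=1101 pc3: +8 =48
r14=1110 pc3: +8 =56
r15=1111 pc4: +16 =72
r16=10000 pc1: +2 =74
r17=10001 pc2: +4 =78
r18=10010 pc2: +4 =82
r19=10011 pc3: +8 =90
r20=10100 pc2: +4 =94
r21=10101 pc3: +8 =102
r22=10110 pc3: +8 =110
r23=10111 pc4: +16 =126
r24=11000 pc2: +4 =130
r25=11001 pc3: +8 =138
r26=11010 pc3: +8 =146
r27=11011 pc4: +16 =162
r28=11100 pc3: +8 =170
r29=11101 pc4: +16 =186
r30=11110 pc4: +16 =202
r31=11111 pc5: +32 =234
r32=100000 pc1: +2 =236
r33=100001 pc2: +4 =240
r34=100010 pc2: +4 =244
r35=100011 pc3: +8 =252
r36=100100 pc2: +4 =256
r37=100101 pc3: +8 =264
r38=100110 pc3: +8 =272
r39=100111 pc4: +16 =288
r40=101000 pc2: +4 =292
r41=101001 pc3: +8 =300
r42=101010 pc3: +8 =308
r43=101011 pc4: +16 =324
r44=101100 pc3: +8 =332
r45=101101 pc4: +16 =348
r46=101110 pc4: +16 =364
r47=101111 pc5: +32 =396
r48=110000 pc2: +4 =400
r49=110001 pc3: +8 =408
r50=110010 pc3: +8 =416
r51=110011 pc4: +16 =432
r52=110100 pc3: +8 =440
r53=110101 pc4: +16 =456
r54=110110 pc4: +16 =472
r55=110111 pc5: +32 =504
r56=111000 pc3: +8 =512
r57=111001 pc4: +16 =528
r58=111010 pc4: +16 =544
r59=111011 pc5: +32 =576
r60=111100 pc4: +16 =592
r61=111101 pc5: +32 =624
r62=111110 pc5: +32 =656
r63=111111 pc6: +64 =720
r64=1000000 pc1: +2 =722
r65=1000001 pc2: +4 =726
r66=1000010 pc2: +4 =730
r67=1000011 pc3: +8 =738
r68=1000100 pc2: +4 =742
r69=1000101 pc3: +8 =750
r70=1000110 pc3: +8 =758
r71=1000111 pc4: +16 =774
r72=1001000 pc2: +4 =778
r73=1001001 pc3: +8 =786
r74=1001010 pc3: +8 =794
r75=1001011 pc4: +16 =810
r76=1001100 pc3: +8 =818

Answer: 818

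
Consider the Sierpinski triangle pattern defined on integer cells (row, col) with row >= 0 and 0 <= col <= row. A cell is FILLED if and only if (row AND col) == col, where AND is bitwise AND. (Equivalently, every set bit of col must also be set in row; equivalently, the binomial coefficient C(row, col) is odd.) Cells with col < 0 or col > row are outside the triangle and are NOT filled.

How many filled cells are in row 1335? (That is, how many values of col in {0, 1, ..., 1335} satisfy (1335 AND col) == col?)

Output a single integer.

Answer: 128

Derivation:
1335 in binary = 10100110111
popcount(1335) = number of 1-bits in 10100110111 = 7
A col c satisfies (1335 AND c) == c iff every set bit of c is also set in 1335; each of the 7 set bits of 1335 can independently be on or off in c.
count = 2^7 = 128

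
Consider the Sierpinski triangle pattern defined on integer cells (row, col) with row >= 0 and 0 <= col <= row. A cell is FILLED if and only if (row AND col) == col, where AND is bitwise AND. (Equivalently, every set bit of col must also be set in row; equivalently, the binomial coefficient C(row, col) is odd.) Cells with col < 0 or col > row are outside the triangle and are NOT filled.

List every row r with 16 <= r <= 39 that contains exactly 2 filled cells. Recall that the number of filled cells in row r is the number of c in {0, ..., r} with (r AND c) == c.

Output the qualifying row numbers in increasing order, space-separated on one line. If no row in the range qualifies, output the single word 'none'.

Row r has 2^popcount(r) filled cells, so we need popcount(r) = log2(2) = 1.
Scan r = 16..39 and keep those with exactly 1 one-bits:
r=16=10000 popcount=1 -> KEEP
r=17=10001 popcount=2 -> skip
r=18=10010 popcount=2 -> skip
r=19=10011 popcount=3 -> skip
r=20=10100 popcount=2 -> skip
r=21=10101 popcount=3 -> skip
r=22=10110 popcount=3 -> skip
r=23=10111 popcount=4 -> skip
r=24=11000 popcount=2 -> skip
r=25=11001 popcount=3 -> skip
r=26=11010 popcount=3 -> skip
r=27=11011 popcount=4 -> skip
r=28=11100 popcount=3 -> skip
r=29=11101 popcount=4 -> skip
r=30=11110 popcount=4 -> skip
r=31=11111 popcount=5 -> skip
r=32=100000 popcount=1 -> KEEP
r=33=100001 popcount=2 -> skip
r=34=100010 popcount=2 -> skip
r=35=100011 popcount=3 -> skip
r=36=100100 popcount=2 -> skip
r=37=100101 popcount=3 -> skip
r=38=100110 popcount=3 -> skip
r=39=100111 popcount=4 -> skip
Kept rows: 16 32

Answer: 16 32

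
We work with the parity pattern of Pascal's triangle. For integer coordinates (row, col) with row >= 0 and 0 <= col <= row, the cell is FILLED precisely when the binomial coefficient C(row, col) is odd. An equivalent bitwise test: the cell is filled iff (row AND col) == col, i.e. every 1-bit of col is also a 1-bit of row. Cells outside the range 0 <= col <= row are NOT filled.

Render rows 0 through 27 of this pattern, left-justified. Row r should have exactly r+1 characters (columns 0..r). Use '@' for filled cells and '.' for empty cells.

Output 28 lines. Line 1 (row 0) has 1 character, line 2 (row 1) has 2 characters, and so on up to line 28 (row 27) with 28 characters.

Answer: @
@@
@.@
@@@@
@...@
@@..@@
@.@.@.@
@@@@@@@@
@.......@
@@......@@
@.@.....@.@
@@@@....@@@@
@...@...@...@
@@..@@..@@..@@
@.@.@.@.@.@.@.@
@@@@@@@@@@@@@@@@
@...............@
@@..............@@
@.@.............@.@
@@@@............@@@@
@...@...........@...@
@@..@@..........@@..@@
@.@.@.@.........@.@.@.@
@@@@@@@@........@@@@@@@@
@.......@.......@.......@
@@......@@......@@......@@
@.@.....@.@.....@.@.....@.@
@@@@....@@@@....@@@@....@@@@

Derivation:
r0=0: @
r1=1: @@
r2=10: @.@
r3=11: @@@@
r4=100: @...@
r5=101: @@..@@
r6=110: @.@.@.@
r7=111: @@@@@@@@
r8=1000: @.......@
r9=1001: @@......@@
r10=1010: @.@.....@.@
r11=1011: @@@@....@@@@
r12=1100: @...@...@...@
r13=1101: @@..@@..@@..@@
r14=1110: @.@.@.@.@.@.@.@
r15=1111: @@@@@@@@@@@@@@@@
r16=10000: @...............@
r17=10001: @@..............@@
r18=10010: @.@.............@.@
r19=10011: @@@@............@@@@
r20=10100: @...@...........@...@
r21=10101: @@..@@..........@@..@@
r22=10110: @.@.@.@.........@.@.@.@
r23=10111: @@@@@@@@........@@@@@@@@
r24=11000: @.......@.......@.......@
r25=11001: @@......@@......@@......@@
r26=11010: @.@.....@.@.....@.@.....@.@
r27=11011: @@@@....@@@@....@@@@....@@@@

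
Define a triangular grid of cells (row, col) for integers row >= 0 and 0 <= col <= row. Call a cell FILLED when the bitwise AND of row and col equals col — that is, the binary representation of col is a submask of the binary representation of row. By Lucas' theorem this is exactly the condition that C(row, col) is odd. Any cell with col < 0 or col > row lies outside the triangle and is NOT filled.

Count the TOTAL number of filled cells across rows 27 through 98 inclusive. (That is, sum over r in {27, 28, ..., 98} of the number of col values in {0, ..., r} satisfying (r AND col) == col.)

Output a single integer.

r27=11011 pc4: +16 =16
r28=11100 pc3: +8 =24
r29=11101 pc4: +16 =40
r30=11110 pc4: +16 =56
r31=11111 pc5: +32 =88
r32=100000 pc1: +2 =90
r33=100001 pc2: +4 =94
r34=100010 pc2: +4 =98
r35=100011 pc3: +8 =106
r36=100100 pc2: +4 =110
r37=100101 pc3: +8 =118
r38=100110 pc3: +8 =126
r39=100111 pc4: +16 =142
r40=101000 pc2: +4 =146
r41=101001 pc3: +8 =154
r42=101010 pc3: +8 =162
r43=101011 pc4: +16 =178
r44=101100 pc3: +8 =186
r45=101101 pc4: +16 =202
r46=101110 pc4: +16 =218
r47=101111 pc5: +32 =250
r48=110000 pc2: +4 =254
r49=110001 pc3: +8 =262
r50=110010 pc3: +8 =270
r51=110011 pc4: +16 =286
r52=110100 pc3: +8 =294
r53=110101 pc4: +16 =310
r54=110110 pc4: +16 =326
r55=110111 pc5: +32 =358
r56=111000 pc3: +8 =366
r57=111001 pc4: +16 =382
r58=111010 pc4: +16 =398
r59=111011 pc5: +32 =430
r60=111100 pc4: +16 =446
r61=111101 pc5: +32 =478
r62=111110 pc5: +32 =510
r63=111111 pc6: +64 =574
r64=1000000 pc1: +2 =576
r65=1000001 pc2: +4 =580
r66=1000010 pc2: +4 =584
r67=1000011 pc3: +8 =592
r68=1000100 pc2: +4 =596
r69=1000101 pc3: +8 =604
r70=1000110 pc3: +8 =612
r71=1000111 pc4: +16 =628
r72=1001000 pc2: +4 =632
r73=1001001 pc3: +8 =640
r74=1001010 pc3: +8 =648
r75=1001011 pc4: +16 =664
r76=1001100 pc3: +8 =672
r77=1001101 pc4: +16 =688
r78=1001110 pc4: +16 =704
r79=1001111 pc5: +32 =736
r80=1010000 pc2: +4 =740
r81=1010001 pc3: +8 =748
r82=1010010 pc3: +8 =756
r83=1010011 pc4: +16 =772
r84=1010100 pc3: +8 =780
r85=1010101 pc4: +16 =796
r86=1010110 pc4: +16 =812
r87=1010111 pc5: +32 =844
r88=1011000 pc3: +8 =852
r89=1011001 pc4: +16 =868
r90=1011010 pc4: +16 =884
r91=1011011 pc5: +32 =916
r92=1011100 pc4: +16 =932
r93=1011101 pc5: +32 =964
r94=1011110 pc5: +32 =996
r95=1011111 pc6: +64 =1060
r96=1100000 pc2: +4 =1064
r97=1100001 pc3: +8 =1072
r98=1100010 pc3: +8 =1080

Answer: 1080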